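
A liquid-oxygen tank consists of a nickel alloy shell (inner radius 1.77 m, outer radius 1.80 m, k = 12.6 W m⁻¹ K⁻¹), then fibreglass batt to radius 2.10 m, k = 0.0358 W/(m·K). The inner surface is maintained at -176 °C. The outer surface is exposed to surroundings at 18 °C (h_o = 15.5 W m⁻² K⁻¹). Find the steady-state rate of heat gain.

Q = 1090 W

Resistance network (inner→outer):
  R_nickel alloy = (1/1.77 − 1/1.80)/(4πk) = 0.009416/(4π·12.6) = 5.947×10^-5 K/W
  R_fibreglass batt = (1/1.80 − 1/2.10)/(4πk) = 0.07937/(4π·0.0358) = 0.1764 K/W
  R_conv,out = 1/(4πr²h) = 1/(4π·2.10²·15.5) = 0.001164 K/W
ΣR = 5.947×10^-5 + 0.1764 + 0.001164 = 0.1776 K/W
Q = ΔT/ΣR = (-176 °C − 18 °C)/0.1776 = -1090 W
(Negative Q ⇒ heat flows inward; heat gain = 1090 W.)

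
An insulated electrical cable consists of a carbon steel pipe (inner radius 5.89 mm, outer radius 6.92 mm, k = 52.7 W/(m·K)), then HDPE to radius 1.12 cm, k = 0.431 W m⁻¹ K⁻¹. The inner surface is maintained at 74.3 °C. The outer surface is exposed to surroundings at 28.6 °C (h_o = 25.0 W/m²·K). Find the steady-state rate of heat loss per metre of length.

Series thermal resistances, inner to outer:
  R'_carbon steel = ln(0.00692/0.00589)/(2πk) = 0.1612/(2π·52.7) = 4.867×10^-4 m·K/W
  R'_HDPE = ln(0.0112/0.00692)/(2πk) = 0.4815/(2π·0.431) = 0.1778 m·K/W
  R'_conv,out = 1/(2πr h) = 1/(2π·0.0112·25.0) = 0.5684 m·K/W
ΣR = 4.867×10^-4 + 0.1778 + 0.5684 = 0.7467 m·K/W
Q' = ΔT/ΣR = (74.3 °C − 28.6 °C)/0.7467 = 61.2 W/m

Q' = 61.2 W/m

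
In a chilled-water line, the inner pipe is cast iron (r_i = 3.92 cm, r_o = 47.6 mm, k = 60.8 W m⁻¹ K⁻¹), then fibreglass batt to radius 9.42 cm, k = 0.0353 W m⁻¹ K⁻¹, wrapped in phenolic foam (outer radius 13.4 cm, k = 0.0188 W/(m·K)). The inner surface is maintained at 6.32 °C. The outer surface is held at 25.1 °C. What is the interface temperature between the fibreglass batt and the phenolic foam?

Resistance network (inner→outer):
  R'_cast iron = ln(0.0476/0.0392)/(2πk) = 0.1942/(2π·60.8) = 5.082×10^-4 m·K/W
  R'_fibreglass batt = ln(0.0942/0.0476)/(2πk) = 0.6826/(2π·0.0353) = 3.078 m·K/W
  R'_phenolic foam = ln(0.134/0.0942)/(2πk) = 0.3524/(2π·0.0188) = 2.983 m·K/W
ΣR = 5.082×10^-4 + 3.078 + 2.983 = 6.062 m·K/W
Q' = ΔT/ΣR = (6.32 °C − 25.1 °C)/6.062 = -3.098 W/m
From the inner boundary to the fibreglass batt/phenolic foam interface, ΣR_partial = 3.079 m·K/W.
T_interface = T_in − Q'·ΣR_partial = 6.32 °C − (-3.098)(3.079) = 15.9 °C

T = 15.9 °C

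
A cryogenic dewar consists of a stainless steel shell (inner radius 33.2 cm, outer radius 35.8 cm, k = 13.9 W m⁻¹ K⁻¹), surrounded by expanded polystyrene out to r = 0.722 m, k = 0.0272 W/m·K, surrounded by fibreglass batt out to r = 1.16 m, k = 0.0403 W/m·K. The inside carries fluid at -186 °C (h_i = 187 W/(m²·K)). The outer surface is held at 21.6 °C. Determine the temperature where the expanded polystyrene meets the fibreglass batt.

T = -20.0 °C

Resistance network (inner→outer):
  R_conv,in = 1/(4πr²h) = 1/(4π·0.332²·187) = 0.003861 K/W
  R_stainless steel = (1/0.332 − 1/0.358)/(4πk) = 0.2188/(4π·13.9) = 0.001252 K/W
  R_expanded polystyrene = (1/0.358 − 1/0.722)/(4πk) = 1.408/(4π·0.0272) = 4.120 K/W
  R_fibreglass batt = (1/0.722 − 1/1.16)/(4πk) = 0.5230/(4π·0.0403) = 1.033 K/W
ΣR = 0.003861 + 0.001252 + 4.120 + 1.033 = 5.158 K/W
Q = ΔT/ΣR = (-186 °C − 21.6 °C)/5.158 = -40.25 W
From the inner boundary to the expanded polystyrene/fibreglass batt interface, ΣR_partial = 4.125 K/W.
T_interface = T_in − Q·ΣR_partial = -186 °C − (-40.25)(4.125) = -20.0 °C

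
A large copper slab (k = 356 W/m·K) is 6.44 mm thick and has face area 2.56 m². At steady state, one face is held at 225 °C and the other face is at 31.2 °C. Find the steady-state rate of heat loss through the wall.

Q = kA·ΔT/L = 356 × 2.56 × |225 °C − 31.2 °C| / 0.00644 = 2.74×10^7 W

Q = 27400 kW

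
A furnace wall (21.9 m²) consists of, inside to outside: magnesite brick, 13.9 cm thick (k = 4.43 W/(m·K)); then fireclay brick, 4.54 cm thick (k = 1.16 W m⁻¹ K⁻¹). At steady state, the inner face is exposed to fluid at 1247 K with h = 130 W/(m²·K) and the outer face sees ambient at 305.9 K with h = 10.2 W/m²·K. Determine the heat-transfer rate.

Series thermal resistances, inner to outer:
  R_conv,in = 1/(hA) = 1/(130·21.9) = 3.512×10^-4 K/W
  R_magnesite brick = L/(kA) = 0.139/(4.43·21.9) = 0.001433 K/W
  R_fireclay brick = L/(kA) = 0.0454/(1.16·21.9) = 0.001787 K/W
  R_conv,out = 1/(hA) = 1/(10.2·21.9) = 0.004477 K/W
ΣR = 3.512×10^-4 + 0.001433 + 0.001787 + 0.004477 = 0.008048 K/W
Q = ΔT/ΣR = (1247 K − 305.9 K)/0.008048 = 1.17×10^5 W

Q = 117 kW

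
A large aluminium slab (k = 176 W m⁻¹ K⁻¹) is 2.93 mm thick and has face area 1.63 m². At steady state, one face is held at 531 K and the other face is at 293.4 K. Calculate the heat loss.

Q = 23300 kW

Q = kA·ΔT/L = 176 × 1.63 × |531 K − 293.4 K| / 0.00293 = 2.33×10^7 W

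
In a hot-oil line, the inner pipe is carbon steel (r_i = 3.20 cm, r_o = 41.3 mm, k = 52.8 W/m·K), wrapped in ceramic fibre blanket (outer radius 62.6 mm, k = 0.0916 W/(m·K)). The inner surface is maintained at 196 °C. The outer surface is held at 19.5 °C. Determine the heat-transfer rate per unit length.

Treat each layer as a resistance in series:
  R'_carbon steel = ln(0.0413/0.0320)/(2πk) = 0.2551/(2π·52.8) = 7.690×10^-4 m·K/W
  R'_ceramic fibre blanket = ln(0.0626/0.0413)/(2πk) = 0.4159/(2π·0.0916) = 0.7226 m·K/W
ΣR = 7.690×10^-4 + 0.7226 = 0.7234 m·K/W
Q' = ΔT/ΣR = (196 °C − 19.5 °C)/0.7234 = 244 W/m

Q' = 244 W/m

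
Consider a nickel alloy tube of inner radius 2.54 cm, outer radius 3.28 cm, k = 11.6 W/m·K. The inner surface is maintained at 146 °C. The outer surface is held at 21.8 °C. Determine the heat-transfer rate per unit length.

Q' = 2πk·ΔT/ln(r₂/r₁) = 2π × 11.6 × 124.2 / ln(0.0328/0.0254) = 35400 W/m

Q' = 35.4 kW/m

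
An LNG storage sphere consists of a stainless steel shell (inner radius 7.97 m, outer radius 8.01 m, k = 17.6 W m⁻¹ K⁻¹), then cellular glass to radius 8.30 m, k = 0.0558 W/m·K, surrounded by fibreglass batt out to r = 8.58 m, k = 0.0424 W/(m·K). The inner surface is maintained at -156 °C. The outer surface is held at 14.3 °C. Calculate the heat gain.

Series thermal resistances, inner to outer:
  R_stainless steel = (1/7.97 − 1/8.01)/(4πk) = 6.266×10^-4/(4π·17.6) = 2.833×10^-6 K/W
  R_cellular glass = (1/8.01 − 1/8.30)/(4πk) = 0.004362/(4π·0.0558) = 0.006221 K/W
  R_fibreglass batt = (1/8.30 − 1/8.58)/(4πk) = 0.003932/(4π·0.0424) = 0.007379 K/W
ΣR = 2.833×10^-6 + 0.006221 + 0.007379 = 0.01360 K/W
Q = ΔT/ΣR = (-156 °C − 14.3 °C)/0.01360 = -12500 W
(Negative Q ⇒ heat flows inward; heat gain = 12500 W.)

Q = 12500 W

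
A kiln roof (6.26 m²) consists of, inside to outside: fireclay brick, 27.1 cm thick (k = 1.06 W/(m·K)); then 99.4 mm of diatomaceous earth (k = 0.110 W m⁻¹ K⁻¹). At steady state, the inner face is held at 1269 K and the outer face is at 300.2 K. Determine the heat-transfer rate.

Resistance network (inner→outer):
  R_fireclay brick = L/(kA) = 0.271/(1.06·6.26) = 0.04084 K/W
  R_diatomaceous earth = L/(kA) = 0.0994/(0.110·6.26) = 0.1444 K/W
ΣR = 0.04084 + 0.1444 = 0.1852 K/W
Q = ΔT/ΣR = (1269 K − 300.2 K)/0.1852 = 5230 W

Q = 5.23 kW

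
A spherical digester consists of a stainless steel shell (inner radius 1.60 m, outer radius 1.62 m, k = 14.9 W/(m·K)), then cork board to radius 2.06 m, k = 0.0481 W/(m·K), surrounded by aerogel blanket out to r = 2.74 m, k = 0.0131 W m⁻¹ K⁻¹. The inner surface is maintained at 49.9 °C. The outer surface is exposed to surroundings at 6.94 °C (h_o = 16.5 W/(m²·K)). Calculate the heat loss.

Q = 45.2 W

Resistance network (inner→outer):
  R_stainless steel = (1/1.60 − 1/1.62)/(4πk) = 0.007716/(4π·14.9) = 4.121×10^-5 K/W
  R_cork board = (1/1.62 − 1/2.06)/(4πk) = 0.1318/(4π·0.0481) = 0.2181 K/W
  R_aerogel blanket = (1/2.06 − 1/2.74)/(4πk) = 0.1205/(4π·0.0131) = 0.7318 K/W
  R_conv,out = 1/(4πr²h) = 1/(4π·2.74²·16.5) = 6.424×10^-4 K/W
ΣR = 4.121×10^-5 + 0.2181 + 0.7318 + 6.424×10^-4 = 0.9506 K/W
Q = ΔT/ΣR = (49.9 °C − 6.94 °C)/0.9506 = 45.2 W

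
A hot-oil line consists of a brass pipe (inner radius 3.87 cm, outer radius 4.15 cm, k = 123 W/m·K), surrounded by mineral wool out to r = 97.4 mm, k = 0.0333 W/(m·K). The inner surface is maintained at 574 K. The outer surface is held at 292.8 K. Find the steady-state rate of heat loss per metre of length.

Q' = 69.0 W/m

Resistance network (inner→outer):
  R'_brass = ln(0.0415/0.0387)/(2πk) = 0.06985/(2π·123) = 9.039×10^-5 m·K/W
  R'_mineral wool = ln(0.0974/0.0415)/(2πk) = 0.8531/(2π·0.0333) = 4.077 m·K/W
ΣR = 9.039×10^-5 + 4.077 = 4.077 m·K/W
Q' = ΔT/ΣR = (574 K − 292.8 K)/4.077 = 69.0 W/m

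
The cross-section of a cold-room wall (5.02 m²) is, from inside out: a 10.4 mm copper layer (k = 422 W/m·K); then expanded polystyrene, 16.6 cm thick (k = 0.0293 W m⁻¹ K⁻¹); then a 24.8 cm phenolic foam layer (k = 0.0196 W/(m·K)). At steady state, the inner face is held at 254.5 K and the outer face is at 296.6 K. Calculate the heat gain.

Q = 11.5 W

Resistance network (inner→outer):
  R_copper = L/(kA) = 0.0104/(422·5.02) = 4.909×10^-6 K/W
  R_expanded polystyrene = L/(kA) = 0.166/(0.0293·5.02) = 1.129 K/W
  R_phenolic foam = L/(kA) = 0.248/(0.0196·5.02) = 2.521 K/W
ΣR = 4.909×10^-6 + 1.129 + 2.521 = 3.650 K/W
Q = ΔT/ΣR = (254.5 K − 296.6 K)/3.650 = -11.5 W
(Negative Q ⇒ heat flows inward; heat gain = 11.5 W.)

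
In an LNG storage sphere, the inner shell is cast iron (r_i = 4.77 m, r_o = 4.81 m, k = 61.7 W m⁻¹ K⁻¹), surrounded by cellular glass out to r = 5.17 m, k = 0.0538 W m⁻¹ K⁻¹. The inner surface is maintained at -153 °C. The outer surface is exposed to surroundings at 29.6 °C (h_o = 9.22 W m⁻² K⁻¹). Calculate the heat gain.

Resistance network (inner→outer):
  R_cast iron = (1/4.77 − 1/4.81)/(4πk) = 0.001743/(4π·61.7) = 2.249×10^-6 K/W
  R_cellular glass = (1/4.81 − 1/5.17)/(4πk) = 0.01448/(4π·0.0538) = 0.02141 K/W
  R_conv,out = 1/(4πr²h) = 1/(4π·5.17²·9.22) = 3.229×10^-4 K/W
ΣR = 2.249×10^-6 + 0.02141 + 3.229×10^-4 = 0.02174 K/W
Q = ΔT/ΣR = (-153 °C − 29.6 °C)/0.02174 = -8400 W
(Negative Q ⇒ heat flows inward; heat gain = 8400 W.)

Q = 8400 W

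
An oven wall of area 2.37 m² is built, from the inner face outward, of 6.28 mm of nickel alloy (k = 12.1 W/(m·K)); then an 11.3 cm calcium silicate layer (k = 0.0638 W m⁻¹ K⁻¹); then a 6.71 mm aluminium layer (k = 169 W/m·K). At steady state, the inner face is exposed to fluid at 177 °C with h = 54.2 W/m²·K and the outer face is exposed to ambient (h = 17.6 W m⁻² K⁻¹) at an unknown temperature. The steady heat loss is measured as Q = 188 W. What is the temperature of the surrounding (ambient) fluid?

T_out = 30.5 °C

Sum the resistances:
  R_conv,in = 1/(hA) = 1/(54.2·2.37) = 0.007785 K/W
  R_nickel alloy = L/(kA) = 0.00628/(12.1·2.37) = 2.190×10^-4 K/W
  R_calcium silicate = L/(kA) = 0.113/(0.0638·2.37) = 0.7473 K/W
  R_aluminium = L/(kA) = 0.00671/(169·2.37) = 1.675×10^-5 K/W
  R_conv,out = 1/(hA) = 1/(17.6·2.37) = 0.02397 K/W
ΣR = 0.7793 K/W
ΔT = Q·ΣR = 188 × 0.7793 = 146.5 K
Heat flows outward, so T_out = T_in − ΔT = 177 − 146.5 = 30.5 °C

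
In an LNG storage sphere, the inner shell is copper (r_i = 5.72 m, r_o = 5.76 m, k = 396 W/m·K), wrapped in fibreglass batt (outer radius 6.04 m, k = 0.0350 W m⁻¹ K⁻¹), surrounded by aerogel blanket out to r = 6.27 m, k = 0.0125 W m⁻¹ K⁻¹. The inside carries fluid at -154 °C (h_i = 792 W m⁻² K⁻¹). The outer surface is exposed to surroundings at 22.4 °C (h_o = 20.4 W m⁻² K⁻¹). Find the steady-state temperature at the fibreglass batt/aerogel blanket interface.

T = -97.4 °C

Resistance network (inner→outer):
  R_conv,in = 1/(4πr²h) = 1/(4π·5.72²·792) = 3.071×10^-6 K/W
  R_copper = (1/5.72 − 1/5.76)/(4πk) = 0.001214/(4π·396) = 2.440×10^-7 K/W
  R_fibreglass batt = (1/5.76 − 1/6.04)/(4πk) = 0.008048/(4π·0.0350) = 0.01830 K/W
  R_aerogel blanket = (1/6.04 − 1/6.27)/(4πk) = 0.006073/(4π·0.0125) = 0.03866 K/W
  R_conv,out = 1/(4πr²h) = 1/(4π·6.27²·20.4) = 9.923×10^-5 K/W
ΣR = 3.071×10^-6 + 2.440×10^-7 + 0.01830 + 0.03866 + 9.923×10^-5 = 0.05706 K/W
Q = ΔT/ΣR = (-154 °C − 22.4 °C)/0.05706 = -3091 W
From the inner boundary to the fibreglass batt/aerogel blanket interface, ΣR_partial = 0.01830 K/W.
T_interface = T_in − Q·ΣR_partial = -154 °C − (-3091)(0.01830) = -97.4 °C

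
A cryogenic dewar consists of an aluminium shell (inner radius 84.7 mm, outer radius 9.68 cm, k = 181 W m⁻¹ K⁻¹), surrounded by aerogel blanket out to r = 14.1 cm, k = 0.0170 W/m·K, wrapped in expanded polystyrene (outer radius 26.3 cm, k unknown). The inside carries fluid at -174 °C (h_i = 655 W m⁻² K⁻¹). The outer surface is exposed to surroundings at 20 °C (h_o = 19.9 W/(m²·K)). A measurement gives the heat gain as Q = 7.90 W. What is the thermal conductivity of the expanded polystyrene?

k = 0.0281 W/m·K

ΣR = ΔT/Q = |-174 − 20|/7.90 = 24.56 K/W
Known resistances:
  R_conv,in = 1/(4πr²h) = 1/(4π·0.0847²·655) = 0.01693 K/W
  R_aluminium = (1/0.0847 − 1/0.0968)/(4πk) = 1.476/(4π·181) = 6.488×10^-4 K/W
  R_aerogel blanket = (1/0.0968 − 1/0.141)/(4πk) = 3.238/(4π·0.0170) = 15.16 K/W
  R_conv,out = 1/(4πr²h) = 1/(4π·0.263²·19.9) = 0.05781 K/W
R_expanded polystyrene = ΣR − ΣR_known = 24.56 − 15.24 = 9.320 K/W
(1/r₁−1/r₂)/(4πk) = 9.320 ⇒ k = 3.290/(4π·9.320) = 0.0281 W/m·K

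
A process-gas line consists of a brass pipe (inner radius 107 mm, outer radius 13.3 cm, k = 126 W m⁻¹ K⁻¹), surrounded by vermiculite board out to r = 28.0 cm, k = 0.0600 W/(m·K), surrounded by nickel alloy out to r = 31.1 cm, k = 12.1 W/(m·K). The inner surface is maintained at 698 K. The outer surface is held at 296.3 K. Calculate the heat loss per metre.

Q' = 203 W/m

Treat each layer as a resistance in series:
  R'_brass = ln(0.133/0.107)/(2πk) = 0.2175/(2π·126) = 2.748×10^-4 m·K/W
  R'_vermiculite board = ln(0.280/0.133)/(2πk) = 0.7444/(2π·0.0600) = 1.975 m·K/W
  R'_nickel alloy = ln(0.311/0.280)/(2πk) = 0.1050/(2π·12.1) = 0.001381 m·K/W
ΣR = 2.748×10^-4 + 1.975 + 0.001381 = 1.977 m·K/W
Q' = ΔT/ΣR = (698 K − 296.3 K)/1.977 = 203 W/m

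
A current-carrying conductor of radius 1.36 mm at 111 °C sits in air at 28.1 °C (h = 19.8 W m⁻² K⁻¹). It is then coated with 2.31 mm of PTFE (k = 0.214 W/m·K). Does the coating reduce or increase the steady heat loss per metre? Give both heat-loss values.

Critical radius for a cylinder: r_cr = k/h = 0.0108 m = 1.08 cm.
Outer radius after coating: r₂ = 0.00136 + 0.00231 = 0.00367 m.
Since r₁ < r_cr and r₂ ≤ r_cr, the coating moves toward the maximum at r_cr — heat loss rises.
Bare: R = 1/(2πr₁h) = 5.910 m·K/W; Q = 82.9/5.910 = 14.0 W/m.
Coated: R = R_cond + R_conv = 2.929 m·K/W; Q = 82.9/2.929 = 28.3 W/m.

increases: 14.0 → 28.3 W/m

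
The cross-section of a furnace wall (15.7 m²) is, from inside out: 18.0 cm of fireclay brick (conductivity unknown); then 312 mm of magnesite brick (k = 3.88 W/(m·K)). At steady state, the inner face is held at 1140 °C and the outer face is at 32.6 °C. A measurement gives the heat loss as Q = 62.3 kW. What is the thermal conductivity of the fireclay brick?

ΣR = ΔT/Q = |1140 − 32.6|/62300 = 0.01778 K/W
Known resistances:
  R_magnesite brick = L/(kA) = 0.312/(3.88·15.7) = 0.005122 K/W
R_fireclay brick = ΣR − ΣR_known = 0.01778 − 0.005122 = 0.01266 K/W
L/(kA) = 0.01266 ⇒ k = 0.180/(0.01266·15.7) = 0.906 W/m·K

k = 0.906 W/m·K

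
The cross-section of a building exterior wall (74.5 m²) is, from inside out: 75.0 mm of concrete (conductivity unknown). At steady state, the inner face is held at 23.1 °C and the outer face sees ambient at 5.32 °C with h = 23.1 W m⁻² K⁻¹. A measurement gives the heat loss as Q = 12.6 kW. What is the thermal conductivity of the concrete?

k = 1.21 W/m·K

ΣR = ΔT/Q = |23.1 − 5.32|/12600 = 0.001411 K/W
Known resistances:
  R_conv,out = 1/(hA) = 1/(23.1·74.5) = 5.811×10^-4 K/W
R_concrete = ΣR − ΣR_known = 0.001411 − 5.811×10^-4 = 8.299×10^-4 K/W
L/(kA) = 8.299×10^-4 ⇒ k = 0.0750/(8.299×10^-4·74.5) = 1.21 W/m·K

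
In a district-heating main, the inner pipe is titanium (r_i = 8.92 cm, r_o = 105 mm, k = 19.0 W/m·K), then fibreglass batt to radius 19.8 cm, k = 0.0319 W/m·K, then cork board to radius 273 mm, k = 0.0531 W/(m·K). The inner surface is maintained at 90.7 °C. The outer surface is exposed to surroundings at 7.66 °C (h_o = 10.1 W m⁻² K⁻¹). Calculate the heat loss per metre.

Q' = 19.8 W/m

Treat each layer as a resistance in series:
  R'_titanium = ln(0.105/0.0892)/(2πk) = 0.1631/(2π·19.0) = 0.001366 m·K/W
  R'_fibreglass batt = ln(0.198/0.105)/(2πk) = 0.6343/(2π·0.0319) = 3.165 m·K/W
  R'_cork board = ln(0.273/0.198)/(2πk) = 0.3212/(2π·0.0531) = 0.9627 m·K/W
  R'_conv,out = 1/(2πr h) = 1/(2π·0.273·10.1) = 0.05772 m·K/W
ΣR = 0.001366 + 3.165 + 0.9627 + 0.05772 = 4.187 m·K/W
Q' = ΔT/ΣR = (90.7 °C − 7.66 °C)/4.187 = 19.8 W/m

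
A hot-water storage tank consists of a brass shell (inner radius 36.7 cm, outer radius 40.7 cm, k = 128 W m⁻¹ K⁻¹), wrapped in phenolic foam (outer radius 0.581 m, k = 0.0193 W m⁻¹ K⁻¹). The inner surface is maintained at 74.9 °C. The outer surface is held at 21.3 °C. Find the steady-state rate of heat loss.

Q = 17.7 W

Series thermal resistances, inner to outer:
  R_brass = (1/0.367 − 1/0.407)/(4πk) = 0.2678/(4π·128) = 1.665×10^-4 K/W
  R_phenolic foam = (1/0.407 − 1/0.581)/(4πk) = 0.7358/(4π·0.0193) = 3.034 K/W
ΣR = 1.665×10^-4 + 3.034 = 3.034 K/W
Q = ΔT/ΣR = (74.9 °C − 21.3 °C)/3.034 = 17.7 W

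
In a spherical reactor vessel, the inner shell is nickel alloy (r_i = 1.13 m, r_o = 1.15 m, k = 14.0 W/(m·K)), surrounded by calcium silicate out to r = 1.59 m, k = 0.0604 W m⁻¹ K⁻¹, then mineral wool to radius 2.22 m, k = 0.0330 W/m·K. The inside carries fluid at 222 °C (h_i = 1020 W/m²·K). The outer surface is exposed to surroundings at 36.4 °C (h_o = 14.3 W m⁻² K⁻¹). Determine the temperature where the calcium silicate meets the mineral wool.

T = 143 °C

Series thermal resistances, inner to outer:
  R_conv,in = 1/(4πr²h) = 1/(4π·1.13²·1020) = 6.110×10^-5 K/W
  R_nickel alloy = (1/1.13 − 1/1.15)/(4πk) = 0.01539/(4π·14.0) = 8.748×10^-5 K/W
  R_calcium silicate = (1/1.15 − 1/1.59)/(4πk) = 0.2406/(4π·0.0604) = 0.3170 K/W
  R_mineral wool = (1/1.59 − 1/2.22)/(4πk) = 0.1785/(4π·0.0330) = 0.4304 K/W
  R_conv,out = 1/(4πr²h) = 1/(4π·2.22²·14.3) = 0.001129 K/W
ΣR = 6.110×10^-5 + 8.748×10^-5 + 0.3170 + 0.4304 + 0.001129 = 0.7487 K/W
Q = ΔT/ΣR = (222 °C − 36.4 °C)/0.7487 = 247.9 W
From the inner boundary to the calcium silicate/mineral wool interface, ΣR_partial = 0.3171 K/W.
T_interface = T_in − Q·ΣR_partial = 222 °C − (247.9)(0.3171) = 143 °C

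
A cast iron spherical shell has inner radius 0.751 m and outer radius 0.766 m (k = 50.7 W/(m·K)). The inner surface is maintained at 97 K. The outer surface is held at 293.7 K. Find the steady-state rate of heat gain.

Q = 4.81×10^6 W

Q = 4πk·ΔT/(1/r₁ − 1/r₂) = 4π × 50.7 × 196.7 / (1/0.751 − 1/0.766) = 4.81×10^6 W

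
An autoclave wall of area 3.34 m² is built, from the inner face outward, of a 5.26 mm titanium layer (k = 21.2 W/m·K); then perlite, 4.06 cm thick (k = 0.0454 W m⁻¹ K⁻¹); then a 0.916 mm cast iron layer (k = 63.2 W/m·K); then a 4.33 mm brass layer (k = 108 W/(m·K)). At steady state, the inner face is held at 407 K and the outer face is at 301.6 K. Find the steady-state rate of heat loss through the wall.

Q = 394 W

Treat each layer as a resistance in series:
  R_titanium = L/(kA) = 0.00526/(21.2·3.34) = 7.429×10^-5 K/W
  R_perlite = L/(kA) = 0.0406/(0.0454·3.34) = 0.2677 K/W
  R_cast iron = L/(kA) = 9.16×10^-4/(63.2·3.34) = 4.339×10^-6 K/W
  R_brass = L/(kA) = 0.00433/(108·3.34) = 1.200×10^-5 K/W
ΣR = 7.429×10^-5 + 0.2677 + 4.339×10^-6 + 1.200×10^-5 = 0.2678 K/W
Q = ΔT/ΣR = (407 K − 301.6 K)/0.2678 = 394 W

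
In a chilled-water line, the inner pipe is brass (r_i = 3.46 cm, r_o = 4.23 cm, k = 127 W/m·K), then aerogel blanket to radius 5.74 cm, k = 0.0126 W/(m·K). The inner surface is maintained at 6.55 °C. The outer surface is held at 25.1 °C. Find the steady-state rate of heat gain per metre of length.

Series thermal resistances, inner to outer:
  R'_brass = ln(0.0423/0.0346)/(2πk) = 0.2009/(2π·127) = 2.518×10^-4 m·K/W
  R'_aerogel blanket = ln(0.0574/0.0423)/(2πk) = 0.3053/(2π·0.0126) = 3.856 m·K/W
ΣR = 2.518×10^-4 + 3.856 = 3.856 m·K/W
Q' = ΔT/ΣR = (6.55 °C − 25.1 °C)/3.856 = -4.81 W/m
(Negative Q' ⇒ heat flows inward; heat gain = 4.81 W/m.)

Q' = 4.81 W/m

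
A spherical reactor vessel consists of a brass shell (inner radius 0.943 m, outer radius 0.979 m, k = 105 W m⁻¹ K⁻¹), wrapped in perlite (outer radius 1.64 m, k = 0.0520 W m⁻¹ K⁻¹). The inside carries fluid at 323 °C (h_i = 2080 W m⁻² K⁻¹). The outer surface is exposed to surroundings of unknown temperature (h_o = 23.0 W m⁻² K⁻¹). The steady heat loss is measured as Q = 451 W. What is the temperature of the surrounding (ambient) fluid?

Series resistances:
  R_conv,in = 1/(4πr²h) = 1/(4π·0.943²·2080) = 4.302×10^-5 K/W
  R_brass = (1/0.943 − 1/0.979)/(4πk) = 0.03899/(4π·105) = 2.955×10^-5 K/W
  R_perlite = (1/0.979 − 1/1.64)/(4πk) = 0.4117/(4π·0.0520) = 0.6300 K/W
  R_conv,out = 1/(4πr²h) = 1/(4π·1.64²·23.0) = 0.001286 K/W
ΣR = 0.6314 K/W
ΔT = Q·ΣR = 451 × 0.6314 = 284.8 K
Heat flows outward, so T_out = T_in − ΔT = 323 − 284.8 = 38.2 °C

T_out = 38.2 °C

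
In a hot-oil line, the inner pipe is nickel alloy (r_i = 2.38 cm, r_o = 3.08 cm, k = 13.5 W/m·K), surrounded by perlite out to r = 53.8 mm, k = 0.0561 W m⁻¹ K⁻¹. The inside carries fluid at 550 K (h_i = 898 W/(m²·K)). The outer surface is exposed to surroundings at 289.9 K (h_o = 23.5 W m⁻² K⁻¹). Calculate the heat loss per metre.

Series thermal resistances, inner to outer:
  R'_conv,in = 1/(2πr h) = 1/(2π·0.0238·898) = 0.007447 m·K/W
  R'_nickel alloy = ln(0.0308/0.0238)/(2πk) = 0.2578/(2π·13.5) = 0.003040 m·K/W
  R'_perlite = ln(0.0538/0.0308)/(2πk) = 0.5578/(2π·0.0561) = 1.582 m·K/W
  R'_conv,out = 1/(2πr h) = 1/(2π·0.0538·23.5) = 0.1259 m·K/W
ΣR = 0.007447 + 0.003040 + 1.582 + 0.1259 = 1.718 m·K/W
Q' = ΔT/ΣR = (550 K − 289.9 K)/1.718 = 151 W/m

Q' = 151 W/m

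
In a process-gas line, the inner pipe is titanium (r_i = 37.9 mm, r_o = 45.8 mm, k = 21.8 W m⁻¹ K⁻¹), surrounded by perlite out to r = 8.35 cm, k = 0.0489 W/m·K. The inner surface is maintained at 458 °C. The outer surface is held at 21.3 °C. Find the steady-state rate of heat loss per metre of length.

Q' = 223 W/m

Treat each layer as a resistance in series:
  R'_titanium = ln(0.0458/0.0379)/(2πk) = 0.1893/(2π·21.8) = 0.001382 m·K/W
  R'_perlite = ln(0.0835/0.0458)/(2πk) = 0.6006/(2π·0.0489) = 1.955 m·K/W
ΣR = 0.001382 + 1.955 = 1.956 m·K/W
Q' = ΔT/ΣR = (458 °C − 21.3 °C)/1.956 = 223 W/m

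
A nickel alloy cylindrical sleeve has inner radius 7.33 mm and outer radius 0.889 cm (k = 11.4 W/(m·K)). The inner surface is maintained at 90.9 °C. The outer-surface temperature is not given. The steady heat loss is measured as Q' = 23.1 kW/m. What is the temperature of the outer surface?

T_out = 28.7 °C

Sum the resistances:
  R'_nickel alloy = ln(0.00889/0.00733)/(2πk) = 0.1930/(2π·11.4) = 0.002694 m·K/W
ΣR = 0.002694 m·K/W
ΔT = Q'·ΣR = 23100 × 0.002694 = 62.23 K
Heat flows outward, so T_out = T_in − ΔT = 90.9 − 62.23 = 28.7 °C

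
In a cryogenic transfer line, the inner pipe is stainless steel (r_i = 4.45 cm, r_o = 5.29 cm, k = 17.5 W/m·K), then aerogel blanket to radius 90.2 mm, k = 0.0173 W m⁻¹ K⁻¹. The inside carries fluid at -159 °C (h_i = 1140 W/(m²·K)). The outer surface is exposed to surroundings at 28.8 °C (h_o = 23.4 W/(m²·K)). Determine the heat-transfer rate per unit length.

Treat each layer as a resistance in series:
  R'_conv,in = 1/(2πr h) = 1/(2π·0.0445·1140) = 0.003137 m·K/W
  R'_stainless steel = ln(0.0529/0.0445)/(2πk) = 0.1729/(2π·17.5) = 0.001573 m·K/W
  R'_aerogel blanket = ln(0.0902/0.0529)/(2πk) = 0.5336/(2π·0.0173) = 4.909 m·K/W
  R'_conv,out = 1/(2πr h) = 1/(2π·0.0902·23.4) = 0.07540 m·K/W
ΣR = 0.003137 + 0.001573 + 4.909 + 0.07540 = 4.989 m·K/W
Q' = ΔT/ΣR = (-159 °C − 28.8 °C)/4.989 = -37.6 W/m
(Negative Q' ⇒ heat flows inward; heat gain = 37.6 W/m.)

Q' = 37.6 W/m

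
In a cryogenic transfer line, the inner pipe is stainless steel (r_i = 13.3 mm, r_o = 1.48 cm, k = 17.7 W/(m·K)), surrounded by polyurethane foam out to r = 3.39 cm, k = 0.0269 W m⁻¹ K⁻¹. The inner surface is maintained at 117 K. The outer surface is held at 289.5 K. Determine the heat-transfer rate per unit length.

Q' = 35.2 W/m

Series thermal resistances, inner to outer:
  R'_stainless steel = ln(0.0148/0.0133)/(2πk) = 0.1069/(2π·17.7) = 9.609×10^-4 m·K/W
  R'_polyurethane foam = ln(0.0339/0.0148)/(2πk) = 0.8288/(2π·0.0269) = 4.904 m·K/W
ΣR = 9.609×10^-4 + 4.904 = 4.905 m·K/W
Q' = ΔT/ΣR = (117 K − 289.5 K)/4.905 = -35.2 W/m
(Negative Q' ⇒ heat flows inward; heat gain = 35.2 W/m.)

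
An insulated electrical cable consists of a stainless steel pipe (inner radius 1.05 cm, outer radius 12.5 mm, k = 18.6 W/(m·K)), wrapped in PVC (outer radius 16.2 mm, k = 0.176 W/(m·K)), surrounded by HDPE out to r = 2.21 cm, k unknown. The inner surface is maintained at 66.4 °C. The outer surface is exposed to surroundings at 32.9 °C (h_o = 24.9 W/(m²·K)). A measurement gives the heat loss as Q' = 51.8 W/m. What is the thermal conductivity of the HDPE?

ΣR = ΔT/Q' = |66.4 − 32.9|/51.8 = 0.6467 m·K/W
Known resistances:
  R'_stainless steel = ln(0.0125/0.0105)/(2πk) = 0.1744/(2π·18.6) = 0.001492 m·K/W
  R'_PVC = ln(0.0162/0.0125)/(2πk) = 0.2593/(2π·0.176) = 0.2345 m·K/W
  R'_conv,out = 1/(2πr h) = 1/(2π·0.0221·24.9) = 0.2892 m·K/W
R_HDPE = ΣR − ΣR_known = 0.6467 − 0.5252 = 0.1215 m·K/W
ln(r₂/r₁)/(2πk) = 0.1215 ⇒ k = 0.3106/(2π·0.1215) = 0.407 W/m·K

k = 0.407 W/m·K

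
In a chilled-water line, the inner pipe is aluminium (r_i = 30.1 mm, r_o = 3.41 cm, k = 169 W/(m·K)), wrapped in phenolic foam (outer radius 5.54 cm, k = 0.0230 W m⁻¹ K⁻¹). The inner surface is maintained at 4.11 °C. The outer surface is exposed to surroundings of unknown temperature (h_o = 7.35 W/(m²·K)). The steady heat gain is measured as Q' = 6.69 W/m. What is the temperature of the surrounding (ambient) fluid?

Sum the resistances:
  R'_aluminium = ln(0.0341/0.0301)/(2πk) = 0.1248/(2π·169) = 1.175×10^-4 m·K/W
  R'_phenolic foam = ln(0.0554/0.0341)/(2πk) = 0.4853/(2π·0.0230) = 3.358 m·K/W
  R'_conv,out = 1/(2πr h) = 1/(2π·0.0554·7.35) = 0.3909 m·K/W
ΣR = 3.749 m·K/W
ΔT = Q'·ΣR = 6.69 × 3.749 = 25.08 K
Heat flows inward, so T_out = T_in + ΔT = 4.11 + 25.08 = 29.2 °C

T_out = 29.2 °C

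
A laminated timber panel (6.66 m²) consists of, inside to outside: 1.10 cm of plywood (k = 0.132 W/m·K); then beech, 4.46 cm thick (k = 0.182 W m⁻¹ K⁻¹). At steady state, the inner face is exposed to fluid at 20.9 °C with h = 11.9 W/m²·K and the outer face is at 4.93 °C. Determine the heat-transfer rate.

Series thermal resistances, inner to outer:
  R_conv,in = 1/(hA) = 1/(11.9·6.66) = 0.01262 K/W
  R_plywood = L/(kA) = 0.0110/(0.132·6.66) = 0.01251 K/W
  R_beech = L/(kA) = 0.0446/(0.182·6.66) = 0.03680 K/W
ΣR = 0.01262 + 0.01251 + 0.03680 = 0.06193 K/W
Q = ΔT/ΣR = (20.9 °C − 4.93 °C)/0.06193 = 258 W

Q = 258 W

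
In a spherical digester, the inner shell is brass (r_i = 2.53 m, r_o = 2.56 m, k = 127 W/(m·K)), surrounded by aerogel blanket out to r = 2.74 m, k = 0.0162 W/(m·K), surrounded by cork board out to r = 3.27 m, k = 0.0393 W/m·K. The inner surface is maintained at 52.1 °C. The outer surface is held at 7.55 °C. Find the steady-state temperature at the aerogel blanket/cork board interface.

T = 29.3 °C

Series thermal resistances, inner to outer:
  R_brass = (1/2.53 − 1/2.56)/(4πk) = 0.004632/(4π·127) = 2.902×10^-6 K/W
  R_aerogel blanket = (1/2.56 − 1/2.74)/(4πk) = 0.02566/(4π·0.0162) = 0.1261 K/W
  R_cork board = (1/2.74 − 1/3.27)/(4πk) = 0.05915/(4π·0.0393) = 0.1198 K/W
ΣR = 2.902×10^-6 + 0.1261 + 0.1198 = 0.2459 K/W
Q = ΔT/ΣR = (52.1 °C − 7.55 °C)/0.2459 = 181.2 W
From the inner boundary to the aerogel blanket/cork board interface, ΣR_partial = 0.1261 K/W.
T_interface = T_in − Q·ΣR_partial = 52.1 °C − (181.2)(0.1261) = 29.3 °C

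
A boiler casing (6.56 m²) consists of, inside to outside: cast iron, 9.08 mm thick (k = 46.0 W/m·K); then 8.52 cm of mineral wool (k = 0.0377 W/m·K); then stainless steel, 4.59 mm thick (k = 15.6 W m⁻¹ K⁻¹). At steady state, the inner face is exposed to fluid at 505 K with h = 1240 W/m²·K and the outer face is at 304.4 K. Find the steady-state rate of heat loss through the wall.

Resistance network (inner→outer):
  R_conv,in = 1/(hA) = 1/(1240·6.56) = 1.229×10^-4 K/W
  R_cast iron = L/(kA) = 0.00908/(46.0·6.56) = 3.009×10^-5 K/W
  R_mineral wool = L/(kA) = 0.0852/(0.0377·6.56) = 0.3445 K/W
  R_stainless steel = L/(kA) = 0.00459/(15.6·6.56) = 4.485×10^-5 K/W
ΣR = 1.229×10^-4 + 3.009×10^-5 + 0.3445 + 4.485×10^-5 = 0.3447 K/W
Q = ΔT/ΣR = (505 K − 304.4 K)/0.3447 = 582 W

Q = 582 W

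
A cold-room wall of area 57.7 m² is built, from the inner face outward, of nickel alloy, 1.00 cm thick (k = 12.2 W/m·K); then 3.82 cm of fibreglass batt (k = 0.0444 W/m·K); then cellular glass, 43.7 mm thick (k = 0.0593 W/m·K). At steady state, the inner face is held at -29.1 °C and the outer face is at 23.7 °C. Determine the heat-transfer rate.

Series thermal resistances, inner to outer:
  R_nickel alloy = L/(kA) = 0.0100/(12.2·57.7) = 1.421×10^-5 K/W
  R_fibreglass batt = L/(kA) = 0.0382/(0.0444·57.7) = 0.01491 K/W
  R_cellular glass = L/(kA) = 0.0437/(0.0593·57.7) = 0.01277 K/W
ΣR = 1.421×10^-5 + 0.01491 + 0.01277 = 0.02769 K/W
Q = ΔT/ΣR = (-29.1 °C − 23.7 °C)/0.02769 = -1910 W
(Negative Q ⇒ heat flows inward; heat gain = 1910 W.)

Q = 1910 W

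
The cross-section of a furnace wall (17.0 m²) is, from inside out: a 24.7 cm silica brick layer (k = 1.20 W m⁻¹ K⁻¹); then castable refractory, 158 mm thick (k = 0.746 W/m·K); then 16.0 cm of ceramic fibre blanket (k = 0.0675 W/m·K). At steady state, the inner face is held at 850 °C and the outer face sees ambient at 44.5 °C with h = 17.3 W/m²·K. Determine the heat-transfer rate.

Resistance network (inner→outer):
  R_silica brick = L/(kA) = 0.247/(1.20·17.0) = 0.01211 K/W
  R_castable refractory = L/(kA) = 0.158/(0.746·17.0) = 0.01246 K/W
  R_ceramic fibre blanket = L/(kA) = 0.160/(0.0675·17.0) = 0.1394 K/W
  R_conv,out = 1/(hA) = 1/(17.3·17.0) = 0.003400 K/W
ΣR = 0.01211 + 0.01246 + 0.1394 + 0.003400 = 0.1674 K/W
Q = ΔT/ΣR = (850 °C − 44.5 °C)/0.1674 = 4810 W

Q = 4.81 kW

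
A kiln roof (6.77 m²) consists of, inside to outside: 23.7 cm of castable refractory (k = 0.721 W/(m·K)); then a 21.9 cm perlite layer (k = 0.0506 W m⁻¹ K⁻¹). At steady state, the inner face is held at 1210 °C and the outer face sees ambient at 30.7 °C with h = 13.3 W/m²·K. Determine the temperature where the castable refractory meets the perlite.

T = 1128 °C

Series thermal resistances, inner to outer:
  R_castable refractory = L/(kA) = 0.237/(0.721·6.77) = 0.04855 K/W
  R_perlite = L/(kA) = 0.219/(0.0506·6.77) = 0.6393 K/W
  R_conv,out = 1/(hA) = 1/(13.3·6.77) = 0.01111 K/W
ΣR = 0.04855 + 0.6393 + 0.01111 = 0.6990 K/W
Q = ΔT/ΣR = (1210 °C − 30.7 °C)/0.6990 = 1687 W
From the inner boundary to the castable refractory/perlite interface, ΣR_partial = 0.04855 K/W.
T_interface = T_in − Q·ΣR_partial = 1210 °C − (1687)(0.04855) = 1128 °C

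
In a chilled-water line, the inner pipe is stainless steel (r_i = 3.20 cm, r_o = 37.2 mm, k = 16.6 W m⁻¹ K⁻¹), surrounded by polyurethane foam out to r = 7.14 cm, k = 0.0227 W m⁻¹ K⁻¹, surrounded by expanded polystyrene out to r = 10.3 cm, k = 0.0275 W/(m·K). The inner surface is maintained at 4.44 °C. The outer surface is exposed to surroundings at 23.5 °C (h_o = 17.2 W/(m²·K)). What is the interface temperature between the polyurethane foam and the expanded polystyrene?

T = 17.3 °C

Treat each layer as a resistance in series:
  R'_stainless steel = ln(0.0372/0.0320)/(2πk) = 0.1506/(2π·16.6) = 0.001444 m·K/W
  R'_polyurethane foam = ln(0.0714/0.0372)/(2πk) = 0.6520/(2π·0.0227) = 4.571 m·K/W
  R'_expanded polystyrene = ln(0.103/0.0714)/(2πk) = 0.3664/(2π·0.0275) = 2.121 m·K/W
  R'_conv,out = 1/(2πr h) = 1/(2π·0.103·17.2) = 0.08984 m·K/W
ΣR = 0.001444 + 4.571 + 2.121 + 0.08984 = 6.783 m·K/W
Q' = ΔT/ΣR = (4.44 °C − 23.5 °C)/6.783 = -2.810 W/m
From the inner boundary to the polyurethane foam/expanded polystyrene interface, ΣR_partial = 4.572 m·K/W.
T_interface = T_in − Q'·ΣR_partial = 4.44 °C − (-2.810)(4.572) = 17.3 °C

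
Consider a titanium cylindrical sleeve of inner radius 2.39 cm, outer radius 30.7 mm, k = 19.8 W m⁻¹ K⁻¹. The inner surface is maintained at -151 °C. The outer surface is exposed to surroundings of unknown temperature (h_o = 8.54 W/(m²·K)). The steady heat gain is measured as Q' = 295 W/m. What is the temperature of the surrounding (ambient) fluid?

T_out = 28.7 °C

Sum the resistances:
  R'_titanium = ln(0.0307/0.0239)/(2πk) = 0.2504/(2π·19.8) = 0.002013 m·K/W
  R'_conv,out = 1/(2πr h) = 1/(2π·0.0307·8.54) = 0.6070 m·K/W
ΣR = 0.6091 m·K/W
ΔT = Q'·ΣR = 295 × 0.6091 = 179.7 K
Heat flows inward, so T_out = T_in + ΔT = -151 + 179.7 = 28.7 °C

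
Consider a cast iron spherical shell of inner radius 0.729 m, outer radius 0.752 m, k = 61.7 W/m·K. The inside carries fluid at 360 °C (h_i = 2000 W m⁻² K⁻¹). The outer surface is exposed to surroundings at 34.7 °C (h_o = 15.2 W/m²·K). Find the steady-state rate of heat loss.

Series thermal resistances, inner to outer:
  R_conv,in = 1/(4πr²h) = 1/(4π·0.729²·2000) = 7.487×10^-5 K/W
  R_cast iron = (1/0.729 − 1/0.752)/(4πk) = 0.04195/(4π·61.7) = 5.411×10^-5 K/W
  R_conv,out = 1/(4πr²h) = 1/(4π·0.752²·15.2) = 0.009258 K/W
ΣR = 7.487×10^-5 + 5.411×10^-5 + 0.009258 = 0.009387 K/W
Q = ΔT/ΣR = (360 °C − 34.7 °C)/0.009387 = 34700 W

Q = 34700 W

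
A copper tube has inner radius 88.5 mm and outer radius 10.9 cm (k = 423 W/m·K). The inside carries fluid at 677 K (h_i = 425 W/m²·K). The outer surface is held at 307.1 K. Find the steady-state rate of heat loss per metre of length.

Q' = 85800 W/m

Resistance network (inner→outer):
  R'_conv,in = 1/(2πr h) = 1/(2π·0.0885·425) = 0.004231 m·K/W
  R'_copper = ln(0.109/0.0885)/(2πk) = 0.2083/(2π·423) = 7.839×10^-5 m·K/W
ΣR = 0.004231 + 7.839×10^-5 = 0.004309 m·K/W
Q' = ΔT/ΣR = (677 K − 307.1 K)/0.004309 = 85800 W/m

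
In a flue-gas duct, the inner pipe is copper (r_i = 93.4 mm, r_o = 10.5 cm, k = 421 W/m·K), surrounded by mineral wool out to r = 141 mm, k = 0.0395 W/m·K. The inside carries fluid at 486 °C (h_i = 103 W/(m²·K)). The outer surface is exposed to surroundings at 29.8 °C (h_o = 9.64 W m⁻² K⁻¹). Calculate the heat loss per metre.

Series thermal resistances, inner to outer:
  R'_conv,in = 1/(2πr h) = 1/(2π·0.0934·103) = 0.01654 m·K/W
  R'_copper = ln(0.105/0.0934)/(2πk) = 0.1171/(2π·421) = 4.426×10^-5 m·K/W
  R'_mineral wool = ln(0.141/0.105)/(2πk) = 0.2948/(2π·0.0395) = 1.188 m·K/W
  R'_conv,out = 1/(2πr h) = 1/(2π·0.141·9.64) = 0.1171 m·K/W
ΣR = 0.01654 + 4.426×10^-5 + 1.188 + 0.1171 = 1.322 m·K/W
Q' = ΔT/ΣR = (486 °C − 29.8 °C)/1.322 = 345 W/m

Q' = 345 W/m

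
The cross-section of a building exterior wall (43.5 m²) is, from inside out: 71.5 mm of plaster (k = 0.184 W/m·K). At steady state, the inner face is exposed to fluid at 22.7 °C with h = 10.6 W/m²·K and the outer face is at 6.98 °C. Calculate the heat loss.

Q = 1420 W

Treat each layer as a resistance in series:
  R_conv,in = 1/(hA) = 1/(10.6·43.5) = 0.002169 K/W
  R_plaster = L/(kA) = 0.0715/(0.184·43.5) = 0.008933 K/W
ΣR = 0.002169 + 0.008933 = 0.01110 K/W
Q = ΔT/ΣR = (22.7 °C − 6.98 °C)/0.01110 = 1420 W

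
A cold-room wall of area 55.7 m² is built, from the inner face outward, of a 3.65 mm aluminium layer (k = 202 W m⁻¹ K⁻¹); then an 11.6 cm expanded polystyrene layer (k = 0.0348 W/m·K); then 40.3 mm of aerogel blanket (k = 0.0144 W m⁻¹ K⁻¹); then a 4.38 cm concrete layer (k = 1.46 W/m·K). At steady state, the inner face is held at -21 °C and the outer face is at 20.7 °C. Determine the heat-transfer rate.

Q = 377 W

Resistance network (inner→outer):
  R_aluminium = L/(kA) = 0.00365/(202·55.7) = 3.244×10^-7 K/W
  R_expanded polystyrene = L/(kA) = 0.116/(0.0348·55.7) = 0.05984 K/W
  R_aerogel blanket = L/(kA) = 0.0403/(0.0144·55.7) = 0.05024 K/W
  R_concrete = L/(kA) = 0.0438/(1.46·55.7) = 5.386×10^-4 K/W
ΣR = 3.244×10^-7 + 0.05984 + 0.05024 + 5.386×10^-4 = 0.1106 K/W
Q = ΔT/ΣR = (-21 °C − 20.7 °C)/0.1106 = -377 W
(Negative Q ⇒ heat flows inward; heat gain = 377 W.)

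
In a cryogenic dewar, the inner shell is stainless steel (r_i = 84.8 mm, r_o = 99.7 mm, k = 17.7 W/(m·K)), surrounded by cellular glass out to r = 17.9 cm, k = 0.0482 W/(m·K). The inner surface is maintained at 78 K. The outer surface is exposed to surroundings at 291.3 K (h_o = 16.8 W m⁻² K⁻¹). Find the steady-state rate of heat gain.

Series thermal resistances, inner to outer:
  R_stainless steel = (1/0.0848 − 1/0.0997)/(4πk) = 1.762/(4π·17.7) = 0.007923 K/W
  R_cellular glass = (1/0.0997 − 1/0.179)/(4πk) = 4.443/(4π·0.0482) = 7.336 K/W
  R_conv,out = 1/(4πr²h) = 1/(4π·0.179²·16.8) = 0.1478 K/W
ΣR = 0.007923 + 7.336 + 0.1478 = 7.492 K/W
Q = ΔT/ΣR = (78 K − 291.3 K)/7.492 = -28.5 W
(Negative Q ⇒ heat flows inward; heat gain = 28.5 W.)

Q = 28.5 W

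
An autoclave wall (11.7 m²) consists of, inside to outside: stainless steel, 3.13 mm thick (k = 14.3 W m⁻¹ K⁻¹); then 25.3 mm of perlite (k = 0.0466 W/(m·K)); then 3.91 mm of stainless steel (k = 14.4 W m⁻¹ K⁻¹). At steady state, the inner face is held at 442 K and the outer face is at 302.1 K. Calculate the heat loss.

Q = 3010 W

Resistance network (inner→outer):
  R_stainless steel = L/(kA) = 0.00313/(14.3·11.7) = 1.871×10^-5 K/W
  R_perlite = L/(kA) = 0.0253/(0.0466·11.7) = 0.04640 K/W
  R_stainless steel = L/(kA) = 0.00391/(14.4·11.7) = 2.321×10^-5 K/W
ΣR = 1.871×10^-5 + 0.04640 + 2.321×10^-5 = 0.04644 K/W
Q = ΔT/ΣR = (442 K − 302.1 K)/0.04644 = 3010 W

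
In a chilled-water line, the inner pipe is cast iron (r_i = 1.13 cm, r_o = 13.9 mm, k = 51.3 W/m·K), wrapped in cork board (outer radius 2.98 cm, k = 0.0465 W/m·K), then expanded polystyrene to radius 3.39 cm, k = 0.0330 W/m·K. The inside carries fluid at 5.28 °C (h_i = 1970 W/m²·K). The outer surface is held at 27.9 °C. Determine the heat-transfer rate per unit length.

Resistance network (inner→outer):
  R'_conv,in = 1/(2πr h) = 1/(2π·0.0113·1970) = 0.007149 m·K/W
  R'_cast iron = ln(0.0139/0.0113)/(2πk) = 0.2071/(2π·51.3) = 6.425×10^-4 m·K/W
  R'_cork board = ln(0.0298/0.0139)/(2πk) = 0.7626/(2π·0.0465) = 2.610 m·K/W
  R'_expanded polystyrene = ln(0.0339/0.0298)/(2πk) = 0.1289/(2π·0.0330) = 0.6217 m·K/W
ΣR = 0.007149 + 6.425×10^-4 + 2.610 + 0.6217 = 3.239 m·K/W
Q' = ΔT/ΣR = (5.28 °C − 27.9 °C)/3.239 = -6.98 W/m
(Negative Q' ⇒ heat flows inward; heat gain = 6.98 W/m.)

Q' = 6.98 W/m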